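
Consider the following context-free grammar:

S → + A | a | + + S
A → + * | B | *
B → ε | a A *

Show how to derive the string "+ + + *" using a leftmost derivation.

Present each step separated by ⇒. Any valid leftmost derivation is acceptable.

S ⇒ + + S ⇒ + + + A ⇒ + + + *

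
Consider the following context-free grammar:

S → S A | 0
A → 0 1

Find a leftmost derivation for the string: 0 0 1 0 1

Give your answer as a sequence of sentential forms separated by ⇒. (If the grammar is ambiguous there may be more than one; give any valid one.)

S ⇒ S A ⇒ S A A ⇒ 0 A A ⇒ 0 0 1 A ⇒ 0 0 1 0 1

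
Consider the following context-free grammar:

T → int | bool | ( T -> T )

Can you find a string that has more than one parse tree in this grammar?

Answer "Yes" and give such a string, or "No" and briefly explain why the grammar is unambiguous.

No - the grammar is unambiguous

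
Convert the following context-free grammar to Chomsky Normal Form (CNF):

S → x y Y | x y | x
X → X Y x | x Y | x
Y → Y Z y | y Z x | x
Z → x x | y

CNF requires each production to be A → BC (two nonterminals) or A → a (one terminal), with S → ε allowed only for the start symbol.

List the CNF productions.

TX → x; TY → y; S → x; X → x; Y → x; Z → y; S → TX X0; X0 → TY Y; S → TX TY; X → X X1; X1 → Y TX; X → TX Y; Y → Y X2; X2 → Z TY; Y → TY X3; X3 → Z TX; Z → TX TX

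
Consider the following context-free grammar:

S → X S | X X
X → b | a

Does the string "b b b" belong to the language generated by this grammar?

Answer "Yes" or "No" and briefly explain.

Yes - a valid derivation exists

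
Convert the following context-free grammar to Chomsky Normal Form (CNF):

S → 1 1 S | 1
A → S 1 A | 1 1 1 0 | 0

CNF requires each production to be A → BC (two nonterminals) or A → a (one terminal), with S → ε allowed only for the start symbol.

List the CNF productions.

T1 → 1; S → 1; T0 → 0; A → 0; S → T1 X0; X0 → T1 S; A → S X1; X1 → T1 A; A → T1 X2; X2 → T1 X3; X3 → T1 T0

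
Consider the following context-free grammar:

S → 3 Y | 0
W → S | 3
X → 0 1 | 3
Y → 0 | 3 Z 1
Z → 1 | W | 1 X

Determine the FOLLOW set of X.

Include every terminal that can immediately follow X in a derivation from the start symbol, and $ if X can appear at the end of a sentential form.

We compute FOLLOW(X) using the standard algorithm.
FOLLOW(S) starts with {$}.
FIRST(S) = {0, 3}
FIRST(W) = {0, 3}
FIRST(X) = {0, 3}
FIRST(Y) = {0, 3}
FIRST(Z) = {0, 1, 3}
FOLLOW(S) = {$, 1}
FOLLOW(W) = {1}
FOLLOW(X) = {1}
FOLLOW(Y) = {$, 1}
FOLLOW(Z) = {1}
Therefore, FOLLOW(X) = {1}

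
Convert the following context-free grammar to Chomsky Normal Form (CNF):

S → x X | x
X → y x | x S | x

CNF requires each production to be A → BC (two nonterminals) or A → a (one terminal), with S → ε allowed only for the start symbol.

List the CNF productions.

TX → x; S → x; TY → y; X → x; S → TX X; X → TY TX; X → TX S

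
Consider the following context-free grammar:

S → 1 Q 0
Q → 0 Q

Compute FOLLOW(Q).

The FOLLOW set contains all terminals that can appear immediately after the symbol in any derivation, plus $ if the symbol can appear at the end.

We compute FOLLOW(Q) using the standard algorithm.
FOLLOW(S) starts with {$}.
FIRST(Q) = {0}
FIRST(S) = {1}
FOLLOW(Q) = {0}
FOLLOW(S) = {$}
Therefore, FOLLOW(Q) = {0}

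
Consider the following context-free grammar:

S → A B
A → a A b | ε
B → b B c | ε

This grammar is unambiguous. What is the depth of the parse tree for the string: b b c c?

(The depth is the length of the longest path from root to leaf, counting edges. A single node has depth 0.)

4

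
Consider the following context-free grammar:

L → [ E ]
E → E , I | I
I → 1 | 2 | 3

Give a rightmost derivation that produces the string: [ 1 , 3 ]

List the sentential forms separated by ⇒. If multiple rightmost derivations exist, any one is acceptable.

L ⇒ [ E ] ⇒ [ E , I ] ⇒ [ E , 3 ] ⇒ [ I , 3 ] ⇒ [ 1 , 3 ]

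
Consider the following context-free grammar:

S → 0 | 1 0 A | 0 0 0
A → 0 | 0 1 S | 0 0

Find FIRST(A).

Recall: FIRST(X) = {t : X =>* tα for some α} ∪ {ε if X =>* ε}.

We compute FIRST(A) using the standard algorithm.
FIRST(A) = {0}
FIRST(S) = {0, 1}
Therefore, FIRST(A) = {0}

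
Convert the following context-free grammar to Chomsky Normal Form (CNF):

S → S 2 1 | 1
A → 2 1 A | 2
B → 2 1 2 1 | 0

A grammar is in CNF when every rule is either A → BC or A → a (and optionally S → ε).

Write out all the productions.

T2 → 2; T1 → 1; S → 1; A → 2; B → 0; S → S X0; X0 → T2 T1; A → T2 X1; X1 → T1 A; B → T2 X2; X2 → T1 X3; X3 → T2 T1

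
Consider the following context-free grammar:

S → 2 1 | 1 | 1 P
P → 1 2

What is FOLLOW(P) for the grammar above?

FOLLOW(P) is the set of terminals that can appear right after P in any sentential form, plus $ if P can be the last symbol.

We compute FOLLOW(P) using the standard algorithm.
FOLLOW(S) starts with {$}.
FIRST(P) = {1}
FIRST(S) = {1, 2}
FOLLOW(P) = {$}
FOLLOW(S) = {$}
Therefore, FOLLOW(P) = {$}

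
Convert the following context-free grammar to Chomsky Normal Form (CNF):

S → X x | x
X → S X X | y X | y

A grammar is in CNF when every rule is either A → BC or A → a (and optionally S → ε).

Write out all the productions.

TX → x; S → x; TY → y; X → y; S → X TX; X → S X0; X0 → X X; X → TY X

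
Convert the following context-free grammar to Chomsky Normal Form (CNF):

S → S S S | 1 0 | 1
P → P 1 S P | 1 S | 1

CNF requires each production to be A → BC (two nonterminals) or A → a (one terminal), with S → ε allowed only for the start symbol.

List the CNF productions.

T1 → 1; T0 → 0; S → 1; P → 1; S → S X0; X0 → S S; S → T1 T0; P → P X1; X1 → T1 X2; X2 → S P; P → T1 S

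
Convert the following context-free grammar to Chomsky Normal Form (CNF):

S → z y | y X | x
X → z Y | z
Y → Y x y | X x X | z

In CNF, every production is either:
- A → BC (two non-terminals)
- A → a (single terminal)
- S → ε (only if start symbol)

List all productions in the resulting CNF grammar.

TZ → z; TY → y; S → x; X → z; TX → x; Y → z; S → TZ TY; S → TY X; X → TZ Y; Y → Y X0; X0 → TX TY; Y → X X1; X1 → TX X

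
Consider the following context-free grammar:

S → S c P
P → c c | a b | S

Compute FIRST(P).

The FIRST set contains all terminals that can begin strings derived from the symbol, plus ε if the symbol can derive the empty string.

We compute FIRST(P) using the standard algorithm.
FIRST(P) = {a, c}
FIRST(S) = {}
Therefore, FIRST(P) = {a, c}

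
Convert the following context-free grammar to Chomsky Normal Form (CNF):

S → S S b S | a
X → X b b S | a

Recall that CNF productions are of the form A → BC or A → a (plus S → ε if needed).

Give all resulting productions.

TB → b; S → a; X → a; S → S X0; X0 → S X1; X1 → TB S; X → X X2; X2 → TB X3; X3 → TB S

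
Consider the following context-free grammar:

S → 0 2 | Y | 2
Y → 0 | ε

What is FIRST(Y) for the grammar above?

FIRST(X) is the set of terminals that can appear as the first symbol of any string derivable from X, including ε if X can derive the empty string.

We compute FIRST(Y) using the standard algorithm.
FIRST(S) = {0, 2, ε}
FIRST(Y) = {0, ε}
Therefore, FIRST(Y) = {0, ε}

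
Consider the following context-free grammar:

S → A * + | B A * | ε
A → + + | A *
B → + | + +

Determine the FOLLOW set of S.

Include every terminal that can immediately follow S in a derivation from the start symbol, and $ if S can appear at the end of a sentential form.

We compute FOLLOW(S) using the standard algorithm.
FOLLOW(S) starts with {$}.
FIRST(A) = {+}
FIRST(B) = {+}
FIRST(S) = {+, ε}
FOLLOW(A) = {*}
FOLLOW(B) = {+}
FOLLOW(S) = {$}
Therefore, FOLLOW(S) = {$}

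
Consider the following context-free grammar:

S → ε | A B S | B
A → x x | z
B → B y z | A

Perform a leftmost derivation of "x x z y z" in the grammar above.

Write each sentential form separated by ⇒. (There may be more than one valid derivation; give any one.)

S ⇒ A B S ⇒ x x B S ⇒ x x B y z S ⇒ x x A y z S ⇒ x x z y z S ⇒ x x z y z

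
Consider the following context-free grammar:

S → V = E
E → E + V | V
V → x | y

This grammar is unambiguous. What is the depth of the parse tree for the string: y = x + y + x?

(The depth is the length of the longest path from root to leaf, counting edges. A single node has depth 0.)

5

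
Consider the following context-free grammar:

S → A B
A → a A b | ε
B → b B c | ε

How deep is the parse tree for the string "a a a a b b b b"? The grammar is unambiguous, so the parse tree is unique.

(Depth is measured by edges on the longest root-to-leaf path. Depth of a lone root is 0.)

6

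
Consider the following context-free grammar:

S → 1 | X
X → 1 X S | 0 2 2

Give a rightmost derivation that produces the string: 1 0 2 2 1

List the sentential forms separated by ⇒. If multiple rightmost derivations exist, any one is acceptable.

S ⇒ X ⇒ 1 X S ⇒ 1 X 1 ⇒ 1 0 2 2 1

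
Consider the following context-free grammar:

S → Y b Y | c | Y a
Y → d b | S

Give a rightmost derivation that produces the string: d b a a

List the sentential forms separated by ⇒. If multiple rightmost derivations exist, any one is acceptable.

S ⇒ Y a ⇒ S a ⇒ Y a a ⇒ d b a a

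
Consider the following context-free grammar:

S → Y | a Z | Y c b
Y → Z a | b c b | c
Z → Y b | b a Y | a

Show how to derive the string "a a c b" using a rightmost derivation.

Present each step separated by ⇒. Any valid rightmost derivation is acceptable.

S ⇒ Y c b ⇒ Z a c b ⇒ a a c b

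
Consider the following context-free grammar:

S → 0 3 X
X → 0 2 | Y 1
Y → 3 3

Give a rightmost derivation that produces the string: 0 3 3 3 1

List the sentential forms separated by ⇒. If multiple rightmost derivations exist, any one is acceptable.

S ⇒ 0 3 X ⇒ 0 3 Y 1 ⇒ 0 3 3 3 1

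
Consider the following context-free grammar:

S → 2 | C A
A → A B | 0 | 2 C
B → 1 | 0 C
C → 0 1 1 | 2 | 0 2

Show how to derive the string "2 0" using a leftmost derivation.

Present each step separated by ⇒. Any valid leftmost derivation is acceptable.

S ⇒ C A ⇒ 2 A ⇒ 2 0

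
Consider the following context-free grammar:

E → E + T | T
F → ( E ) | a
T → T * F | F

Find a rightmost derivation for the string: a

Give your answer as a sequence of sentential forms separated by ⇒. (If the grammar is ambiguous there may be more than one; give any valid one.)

E ⇒ T ⇒ F ⇒ a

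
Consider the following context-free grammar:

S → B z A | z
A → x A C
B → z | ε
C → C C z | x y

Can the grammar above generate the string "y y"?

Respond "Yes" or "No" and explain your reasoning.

No - no valid derivation exists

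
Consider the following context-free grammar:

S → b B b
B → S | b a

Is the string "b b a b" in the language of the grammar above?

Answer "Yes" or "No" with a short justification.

Yes - a valid derivation exists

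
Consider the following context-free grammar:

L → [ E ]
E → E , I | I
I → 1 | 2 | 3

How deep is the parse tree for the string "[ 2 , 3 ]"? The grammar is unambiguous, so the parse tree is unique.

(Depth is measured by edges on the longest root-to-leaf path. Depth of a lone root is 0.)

4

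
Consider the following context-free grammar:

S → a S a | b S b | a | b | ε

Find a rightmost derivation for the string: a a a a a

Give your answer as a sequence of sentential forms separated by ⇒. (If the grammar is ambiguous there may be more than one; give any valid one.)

S ⇒ a S a ⇒ a a S a a ⇒ a a a a a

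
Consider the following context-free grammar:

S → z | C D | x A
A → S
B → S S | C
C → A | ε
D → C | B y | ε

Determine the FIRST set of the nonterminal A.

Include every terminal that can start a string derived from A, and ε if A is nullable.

We compute FIRST(A) using the standard algorithm.
FIRST(A) = {x, y, z, ε}
FIRST(B) = {x, y, z, ε}
FIRST(C) = {x, y, z, ε}
FIRST(D) = {x, y, z, ε}
FIRST(S) = {x, y, z, ε}
Therefore, FIRST(A) = {x, y, z, ε}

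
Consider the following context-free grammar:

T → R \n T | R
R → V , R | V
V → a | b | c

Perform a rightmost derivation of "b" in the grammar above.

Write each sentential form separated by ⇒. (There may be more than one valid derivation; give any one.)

T ⇒ R ⇒ V ⇒ b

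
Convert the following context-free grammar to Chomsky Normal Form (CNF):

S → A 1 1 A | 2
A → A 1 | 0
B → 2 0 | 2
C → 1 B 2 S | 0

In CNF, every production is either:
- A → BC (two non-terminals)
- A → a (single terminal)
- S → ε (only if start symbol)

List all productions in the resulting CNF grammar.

T1 → 1; S → 2; A → 0; T2 → 2; T0 → 0; B → 2; C → 0; S → A X0; X0 → T1 X1; X1 → T1 A; A → A T1; B → T2 T0; C → T1 X2; X2 → B X3; X3 → T2 S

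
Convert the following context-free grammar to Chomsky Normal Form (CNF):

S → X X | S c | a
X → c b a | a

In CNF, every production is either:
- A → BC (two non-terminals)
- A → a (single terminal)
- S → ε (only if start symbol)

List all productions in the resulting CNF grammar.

TC → c; S → a; TB → b; TA → a; X → a; S → X X; S → S TC; X → TC X0; X0 → TB TA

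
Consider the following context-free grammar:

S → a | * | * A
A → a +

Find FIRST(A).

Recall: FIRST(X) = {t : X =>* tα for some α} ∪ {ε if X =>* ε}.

We compute FIRST(A) using the standard algorithm.
FIRST(A) = {a}
FIRST(S) = {*, a}
Therefore, FIRST(A) = {a}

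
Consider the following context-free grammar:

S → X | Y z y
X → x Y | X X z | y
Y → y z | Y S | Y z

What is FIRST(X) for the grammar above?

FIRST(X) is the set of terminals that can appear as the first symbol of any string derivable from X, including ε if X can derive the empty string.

We compute FIRST(X) using the standard algorithm.
FIRST(S) = {x, y}
FIRST(X) = {x, y}
FIRST(Y) = {y}
Therefore, FIRST(X) = {x, y}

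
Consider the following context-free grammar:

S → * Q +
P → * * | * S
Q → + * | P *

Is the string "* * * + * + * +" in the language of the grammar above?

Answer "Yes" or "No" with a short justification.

Yes - a valid derivation exists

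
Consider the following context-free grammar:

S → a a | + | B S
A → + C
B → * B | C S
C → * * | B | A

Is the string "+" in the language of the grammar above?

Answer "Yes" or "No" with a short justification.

Yes - a valid derivation exists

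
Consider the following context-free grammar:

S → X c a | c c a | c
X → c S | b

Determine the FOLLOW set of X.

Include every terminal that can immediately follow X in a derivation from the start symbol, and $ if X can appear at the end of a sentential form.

We compute FOLLOW(X) using the standard algorithm.
FOLLOW(S) starts with {$}.
FIRST(S) = {b, c}
FIRST(X) = {b, c}
FOLLOW(S) = {$, c}
FOLLOW(X) = {c}
Therefore, FOLLOW(X) = {c}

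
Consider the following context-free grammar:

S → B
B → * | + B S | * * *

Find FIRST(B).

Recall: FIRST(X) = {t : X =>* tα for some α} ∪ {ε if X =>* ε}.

We compute FIRST(B) using the standard algorithm.
FIRST(B) = {*, +}
FIRST(S) = {*, +}
Therefore, FIRST(B) = {*, +}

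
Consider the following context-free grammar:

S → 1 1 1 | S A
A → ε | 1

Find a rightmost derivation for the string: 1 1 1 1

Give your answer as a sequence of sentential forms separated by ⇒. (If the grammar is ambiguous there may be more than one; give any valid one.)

S ⇒ S A ⇒ S 1 ⇒ 1 1 1 1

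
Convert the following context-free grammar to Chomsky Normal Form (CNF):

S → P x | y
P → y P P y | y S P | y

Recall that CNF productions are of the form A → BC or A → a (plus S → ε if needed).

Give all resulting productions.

TX → x; S → y; TY → y; P → y; S → P TX; P → TY X0; X0 → P X1; X1 → P TY; P → TY X2; X2 → S P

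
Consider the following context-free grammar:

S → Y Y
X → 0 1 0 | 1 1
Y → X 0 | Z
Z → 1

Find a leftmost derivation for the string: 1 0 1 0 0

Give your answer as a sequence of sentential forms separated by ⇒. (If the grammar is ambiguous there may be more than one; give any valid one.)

S ⇒ Y Y ⇒ Z Y ⇒ 1 Y ⇒ 1 X 0 ⇒ 1 0 1 0 0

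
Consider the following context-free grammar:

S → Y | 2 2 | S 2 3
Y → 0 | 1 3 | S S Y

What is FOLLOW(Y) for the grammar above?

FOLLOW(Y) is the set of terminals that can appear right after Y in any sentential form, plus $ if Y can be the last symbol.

We compute FOLLOW(Y) using the standard algorithm.
FOLLOW(S) starts with {$}.
FIRST(S) = {0, 1, 2}
FIRST(Y) = {0, 1, 2}
FOLLOW(S) = {$, 0, 1, 2}
FOLLOW(Y) = {$, 0, 1, 2}
Therefore, FOLLOW(Y) = {$, 0, 1, 2}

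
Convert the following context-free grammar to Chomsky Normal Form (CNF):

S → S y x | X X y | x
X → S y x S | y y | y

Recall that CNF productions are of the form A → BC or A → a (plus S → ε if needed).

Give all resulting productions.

TY → y; TX → x; S → x; X → y; S → S X0; X0 → TY TX; S → X X1; X1 → X TY; X → S X2; X2 → TY X3; X3 → TX S; X → TY TY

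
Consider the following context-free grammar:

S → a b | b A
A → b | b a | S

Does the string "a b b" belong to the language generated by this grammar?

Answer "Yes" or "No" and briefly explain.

No - no valid derivation exists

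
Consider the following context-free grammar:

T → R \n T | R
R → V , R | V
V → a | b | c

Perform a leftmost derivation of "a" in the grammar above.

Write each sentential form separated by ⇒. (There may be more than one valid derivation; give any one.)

T ⇒ R ⇒ V ⇒ a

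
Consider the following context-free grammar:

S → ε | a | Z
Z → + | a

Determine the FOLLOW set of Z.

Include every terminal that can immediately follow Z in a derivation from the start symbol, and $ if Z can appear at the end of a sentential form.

We compute FOLLOW(Z) using the standard algorithm.
FOLLOW(S) starts with {$}.
FIRST(S) = {+, a, ε}
FIRST(Z) = {+, a}
FOLLOW(S) = {$}
FOLLOW(Z) = {$}
Therefore, FOLLOW(Z) = {$}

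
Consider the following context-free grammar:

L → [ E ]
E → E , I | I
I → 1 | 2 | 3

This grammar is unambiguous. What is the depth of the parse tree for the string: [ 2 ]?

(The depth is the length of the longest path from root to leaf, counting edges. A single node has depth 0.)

3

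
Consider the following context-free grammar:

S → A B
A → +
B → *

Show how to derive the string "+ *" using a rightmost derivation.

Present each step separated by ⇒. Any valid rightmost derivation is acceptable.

S ⇒ A B ⇒ A * ⇒ + *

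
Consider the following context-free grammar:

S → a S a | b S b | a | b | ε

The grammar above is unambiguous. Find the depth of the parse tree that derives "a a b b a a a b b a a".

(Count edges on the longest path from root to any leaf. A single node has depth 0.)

6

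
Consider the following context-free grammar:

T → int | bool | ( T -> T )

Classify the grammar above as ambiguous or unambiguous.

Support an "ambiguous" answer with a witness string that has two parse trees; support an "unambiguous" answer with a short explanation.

Unambiguous - every string in the language has a unique parse tree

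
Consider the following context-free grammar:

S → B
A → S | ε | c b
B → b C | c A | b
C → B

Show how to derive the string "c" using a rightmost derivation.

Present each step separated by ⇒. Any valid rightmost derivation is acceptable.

S ⇒ B ⇒ c A ⇒ c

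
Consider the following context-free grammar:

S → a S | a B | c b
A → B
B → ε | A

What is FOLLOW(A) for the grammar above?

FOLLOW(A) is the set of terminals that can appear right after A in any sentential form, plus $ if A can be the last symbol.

We compute FOLLOW(A) using the standard algorithm.
FOLLOW(S) starts with {$}.
FIRST(A) = {ε}
FIRST(B) = {ε}
FIRST(S) = {a, c}
FOLLOW(A) = {$}
FOLLOW(B) = {$}
FOLLOW(S) = {$}
Therefore, FOLLOW(A) = {$}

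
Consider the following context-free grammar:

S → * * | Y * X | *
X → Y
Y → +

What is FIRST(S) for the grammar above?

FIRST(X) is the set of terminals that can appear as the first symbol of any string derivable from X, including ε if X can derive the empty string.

We compute FIRST(S) using the standard algorithm.
FIRST(S) = {*, +}
FIRST(X) = {+}
FIRST(Y) = {+}
Therefore, FIRST(S) = {*, +}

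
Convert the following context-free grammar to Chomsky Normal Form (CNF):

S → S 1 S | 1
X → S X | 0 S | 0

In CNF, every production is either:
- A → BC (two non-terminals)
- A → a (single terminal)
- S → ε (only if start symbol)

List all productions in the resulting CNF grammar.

T1 → 1; S → 1; T0 → 0; X → 0; S → S X0; X0 → T1 S; X → S X; X → T0 S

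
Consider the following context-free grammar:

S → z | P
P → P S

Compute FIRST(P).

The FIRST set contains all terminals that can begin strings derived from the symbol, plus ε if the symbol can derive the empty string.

We compute FIRST(P) using the standard algorithm.
FIRST(P) = {}
FIRST(S) = {z}
Therefore, FIRST(P) = {}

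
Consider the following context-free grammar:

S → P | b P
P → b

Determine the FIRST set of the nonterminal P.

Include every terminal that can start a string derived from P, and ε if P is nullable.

We compute FIRST(P) using the standard algorithm.
FIRST(P) = {b}
FIRST(S) = {b}
Therefore, FIRST(P) = {b}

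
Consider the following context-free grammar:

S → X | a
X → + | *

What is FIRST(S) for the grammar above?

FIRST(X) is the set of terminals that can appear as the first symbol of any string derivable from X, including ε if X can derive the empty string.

We compute FIRST(S) using the standard algorithm.
FIRST(S) = {*, +, a}
FIRST(X) = {*, +}
Therefore, FIRST(S) = {*, +, a}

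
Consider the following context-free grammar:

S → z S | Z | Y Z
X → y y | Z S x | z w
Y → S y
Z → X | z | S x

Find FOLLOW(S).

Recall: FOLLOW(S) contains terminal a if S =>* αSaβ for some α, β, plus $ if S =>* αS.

We compute FOLLOW(S) using the standard algorithm.
FOLLOW(S) starts with {$}.
FIRST(S) = {y, z}
FIRST(X) = {y, z}
FIRST(Y) = {y, z}
FIRST(Z) = {y, z}
FOLLOW(S) = {$, x, y}
FOLLOW(X) = {$, x, y, z}
FOLLOW(Y) = {y, z}
FOLLOW(Z) = {$, x, y, z}
Therefore, FOLLOW(S) = {$, x, y}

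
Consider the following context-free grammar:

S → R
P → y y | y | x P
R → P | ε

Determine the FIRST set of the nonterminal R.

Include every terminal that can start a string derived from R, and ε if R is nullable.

We compute FIRST(R) using the standard algorithm.
FIRST(P) = {x, y}
FIRST(R) = {x, y, ε}
FIRST(S) = {x, y, ε}
Therefore, FIRST(R) = {x, y, ε}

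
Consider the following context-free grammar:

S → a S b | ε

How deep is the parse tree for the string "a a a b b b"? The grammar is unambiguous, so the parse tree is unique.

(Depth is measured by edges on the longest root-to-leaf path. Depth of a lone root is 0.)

4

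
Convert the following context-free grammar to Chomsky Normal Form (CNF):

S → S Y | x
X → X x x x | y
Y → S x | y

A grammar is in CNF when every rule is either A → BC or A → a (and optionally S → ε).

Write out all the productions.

S → x; TX → x; X → y; Y → y; S → S Y; X → X X0; X0 → TX X1; X1 → TX TX; Y → S TX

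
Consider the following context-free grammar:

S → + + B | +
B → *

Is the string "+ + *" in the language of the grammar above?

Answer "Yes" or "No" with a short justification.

Yes - a valid derivation exists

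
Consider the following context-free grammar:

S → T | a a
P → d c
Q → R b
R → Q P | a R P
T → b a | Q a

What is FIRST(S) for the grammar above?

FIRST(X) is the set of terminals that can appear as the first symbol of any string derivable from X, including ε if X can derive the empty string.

We compute FIRST(S) using the standard algorithm.
FIRST(P) = {d}
FIRST(Q) = {a}
FIRST(R) = {a}
FIRST(S) = {a, b}
FIRST(T) = {a, b}
Therefore, FIRST(S) = {a, b}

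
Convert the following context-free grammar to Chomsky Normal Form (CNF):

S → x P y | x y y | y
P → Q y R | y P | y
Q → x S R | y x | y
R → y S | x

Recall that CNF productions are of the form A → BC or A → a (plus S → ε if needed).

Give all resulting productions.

TX → x; TY → y; S → y; P → y; Q → y; R → x; S → TX X0; X0 → P TY; S → TX X1; X1 → TY TY; P → Q X2; X2 → TY R; P → TY P; Q → TX X3; X3 → S R; Q → TY TX; R → TY S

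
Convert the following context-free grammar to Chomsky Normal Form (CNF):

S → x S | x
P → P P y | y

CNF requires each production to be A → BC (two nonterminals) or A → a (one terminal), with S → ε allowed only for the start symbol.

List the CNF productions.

TX → x; S → x; TY → y; P → y; S → TX S; P → P X0; X0 → P TY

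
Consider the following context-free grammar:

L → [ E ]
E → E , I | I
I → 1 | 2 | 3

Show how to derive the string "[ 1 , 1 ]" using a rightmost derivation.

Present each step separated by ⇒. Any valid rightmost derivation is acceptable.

L ⇒ [ E ] ⇒ [ E , I ] ⇒ [ E , 1 ] ⇒ [ I , 1 ] ⇒ [ 1 , 1 ]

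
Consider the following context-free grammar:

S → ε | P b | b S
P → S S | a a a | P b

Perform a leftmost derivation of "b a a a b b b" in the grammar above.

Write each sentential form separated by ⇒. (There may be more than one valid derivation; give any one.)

S ⇒ b S ⇒ b P b ⇒ b P b b ⇒ b P b b b ⇒ b a a a b b b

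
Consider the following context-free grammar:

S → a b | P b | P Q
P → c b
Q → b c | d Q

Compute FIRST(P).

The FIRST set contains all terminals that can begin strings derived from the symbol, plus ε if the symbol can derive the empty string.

We compute FIRST(P) using the standard algorithm.
FIRST(P) = {c}
FIRST(Q) = {b, d}
FIRST(S) = {a, c}
Therefore, FIRST(P) = {c}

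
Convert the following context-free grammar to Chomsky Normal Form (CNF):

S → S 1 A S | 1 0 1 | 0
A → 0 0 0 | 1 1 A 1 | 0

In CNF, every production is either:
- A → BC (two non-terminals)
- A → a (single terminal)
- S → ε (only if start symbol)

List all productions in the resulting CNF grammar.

T1 → 1; T0 → 0; S → 0; A → 0; S → S X0; X0 → T1 X1; X1 → A S; S → T1 X2; X2 → T0 T1; A → T0 X3; X3 → T0 T0; A → T1 X4; X4 → T1 X5; X5 → A T1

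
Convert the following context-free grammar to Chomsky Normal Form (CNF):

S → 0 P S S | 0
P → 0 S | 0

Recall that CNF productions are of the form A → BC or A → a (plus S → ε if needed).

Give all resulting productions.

T0 → 0; S → 0; P → 0; S → T0 X0; X0 → P X1; X1 → S S; P → T0 S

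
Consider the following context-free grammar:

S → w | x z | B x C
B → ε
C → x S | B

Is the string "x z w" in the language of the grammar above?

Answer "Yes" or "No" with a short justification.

No - no valid derivation exists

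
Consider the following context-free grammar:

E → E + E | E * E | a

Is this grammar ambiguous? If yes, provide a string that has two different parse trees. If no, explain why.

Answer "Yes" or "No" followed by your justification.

Yes - the string 'a * a + a + a + a * a' has two distinct leftmost derivations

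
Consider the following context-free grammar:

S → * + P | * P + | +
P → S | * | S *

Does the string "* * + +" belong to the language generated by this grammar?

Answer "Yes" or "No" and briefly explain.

No - no valid derivation exists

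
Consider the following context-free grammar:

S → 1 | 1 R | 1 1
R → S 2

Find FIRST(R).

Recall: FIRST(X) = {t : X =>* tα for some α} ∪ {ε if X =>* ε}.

We compute FIRST(R) using the standard algorithm.
FIRST(R) = {1}
FIRST(S) = {1}
Therefore, FIRST(R) = {1}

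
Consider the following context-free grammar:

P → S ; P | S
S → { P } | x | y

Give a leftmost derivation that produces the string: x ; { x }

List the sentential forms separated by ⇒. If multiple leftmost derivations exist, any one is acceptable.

P ⇒ S ; P ⇒ x ; P ⇒ x ; S ⇒ x ; { P } ⇒ x ; { S } ⇒ x ; { x }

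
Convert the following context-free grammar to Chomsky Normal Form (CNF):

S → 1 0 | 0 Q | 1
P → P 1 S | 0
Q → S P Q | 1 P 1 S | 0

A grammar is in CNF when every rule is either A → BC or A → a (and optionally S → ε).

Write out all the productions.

T1 → 1; T0 → 0; S → 1; P → 0; Q → 0; S → T1 T0; S → T0 Q; P → P X0; X0 → T1 S; Q → S X1; X1 → P Q; Q → T1 X2; X2 → P X3; X3 → T1 S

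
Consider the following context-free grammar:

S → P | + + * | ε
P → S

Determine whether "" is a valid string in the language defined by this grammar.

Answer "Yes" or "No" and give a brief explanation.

Yes - a valid derivation exists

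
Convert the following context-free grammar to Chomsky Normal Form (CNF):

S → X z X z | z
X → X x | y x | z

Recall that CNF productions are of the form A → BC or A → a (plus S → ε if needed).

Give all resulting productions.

TZ → z; S → z; TX → x; TY → y; X → z; S → X X0; X0 → TZ X1; X1 → X TZ; X → X TX; X → TY TX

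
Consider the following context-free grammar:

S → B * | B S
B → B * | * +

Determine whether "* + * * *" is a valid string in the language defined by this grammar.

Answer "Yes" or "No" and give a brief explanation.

Yes - a valid derivation exists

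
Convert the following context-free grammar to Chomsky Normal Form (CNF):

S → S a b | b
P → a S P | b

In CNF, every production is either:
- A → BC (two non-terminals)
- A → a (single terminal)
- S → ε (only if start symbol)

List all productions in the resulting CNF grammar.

TA → a; TB → b; S → b; P → b; S → S X0; X0 → TA TB; P → TA X1; X1 → S P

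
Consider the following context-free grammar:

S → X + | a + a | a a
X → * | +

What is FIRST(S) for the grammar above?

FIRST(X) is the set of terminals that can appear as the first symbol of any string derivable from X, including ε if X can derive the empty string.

We compute FIRST(S) using the standard algorithm.
FIRST(S) = {*, +, a}
FIRST(X) = {*, +}
Therefore, FIRST(S) = {*, +, a}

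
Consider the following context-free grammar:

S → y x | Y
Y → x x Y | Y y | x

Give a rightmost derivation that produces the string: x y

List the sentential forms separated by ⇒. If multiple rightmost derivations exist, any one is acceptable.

S ⇒ Y ⇒ Y y ⇒ x y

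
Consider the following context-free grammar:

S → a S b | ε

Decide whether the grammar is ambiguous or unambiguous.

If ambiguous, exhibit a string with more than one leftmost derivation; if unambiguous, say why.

Unambiguous - every string in the language has a unique leftmost derivation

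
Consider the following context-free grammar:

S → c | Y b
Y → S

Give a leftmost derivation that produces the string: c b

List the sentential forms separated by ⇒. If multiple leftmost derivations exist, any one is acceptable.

S ⇒ Y b ⇒ S b ⇒ c b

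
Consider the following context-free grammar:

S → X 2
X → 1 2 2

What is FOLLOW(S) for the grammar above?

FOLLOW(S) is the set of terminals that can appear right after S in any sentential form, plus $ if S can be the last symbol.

We compute FOLLOW(S) using the standard algorithm.
FOLLOW(S) starts with {$}.
FIRST(S) = {1}
FIRST(X) = {1}
FOLLOW(S) = {$}
FOLLOW(X) = {2}
Therefore, FOLLOW(S) = {$}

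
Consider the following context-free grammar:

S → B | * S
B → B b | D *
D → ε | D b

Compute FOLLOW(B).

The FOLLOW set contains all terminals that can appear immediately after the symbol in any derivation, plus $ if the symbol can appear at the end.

We compute FOLLOW(B) using the standard algorithm.
FOLLOW(S) starts with {$}.
FIRST(B) = {*, b}
FIRST(D) = {b, ε}
FIRST(S) = {*, b}
FOLLOW(B) = {$, b}
FOLLOW(D) = {*, b}
FOLLOW(S) = {$}
Therefore, FOLLOW(B) = {$, b}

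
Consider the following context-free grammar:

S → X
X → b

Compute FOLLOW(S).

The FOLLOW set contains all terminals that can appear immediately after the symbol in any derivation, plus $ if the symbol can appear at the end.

We compute FOLLOW(S) using the standard algorithm.
FOLLOW(S) starts with {$}.
FIRST(S) = {b}
FIRST(X) = {b}
FOLLOW(S) = {$}
FOLLOW(X) = {$}
Therefore, FOLLOW(S) = {$}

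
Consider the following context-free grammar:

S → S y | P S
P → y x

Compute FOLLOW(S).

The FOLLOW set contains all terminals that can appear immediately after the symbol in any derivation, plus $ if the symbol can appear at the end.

We compute FOLLOW(S) using the standard algorithm.
FOLLOW(S) starts with {$}.
FIRST(P) = {y}
FIRST(S) = {y}
FOLLOW(P) = {y}
FOLLOW(S) = {$, y}
Therefore, FOLLOW(S) = {$, y}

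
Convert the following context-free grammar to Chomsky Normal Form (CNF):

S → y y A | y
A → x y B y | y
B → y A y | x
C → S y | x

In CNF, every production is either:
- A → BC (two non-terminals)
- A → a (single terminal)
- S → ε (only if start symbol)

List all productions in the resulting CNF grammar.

TY → y; S → y; TX → x; A → y; B → x; C → x; S → TY X0; X0 → TY A; A → TX X1; X1 → TY X2; X2 → B TY; B → TY X3; X3 → A TY; C → S TY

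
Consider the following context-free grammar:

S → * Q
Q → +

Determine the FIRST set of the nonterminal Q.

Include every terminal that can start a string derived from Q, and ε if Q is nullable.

We compute FIRST(Q) using the standard algorithm.
FIRST(Q) = {+}
FIRST(S) = {*}
Therefore, FIRST(Q) = {+}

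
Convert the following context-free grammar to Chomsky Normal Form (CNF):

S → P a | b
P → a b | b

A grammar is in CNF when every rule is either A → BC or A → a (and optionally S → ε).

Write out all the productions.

TA → a; S → b; TB → b; P → b; S → P TA; P → TA TB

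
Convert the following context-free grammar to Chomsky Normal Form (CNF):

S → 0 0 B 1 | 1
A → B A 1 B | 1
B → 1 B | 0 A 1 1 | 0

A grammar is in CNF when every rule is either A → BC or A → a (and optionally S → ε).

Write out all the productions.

T0 → 0; T1 → 1; S → 1; A → 1; B → 0; S → T0 X0; X0 → T0 X1; X1 → B T1; A → B X2; X2 → A X3; X3 → T1 B; B → T1 B; B → T0 X4; X4 → A X5; X5 → T1 T1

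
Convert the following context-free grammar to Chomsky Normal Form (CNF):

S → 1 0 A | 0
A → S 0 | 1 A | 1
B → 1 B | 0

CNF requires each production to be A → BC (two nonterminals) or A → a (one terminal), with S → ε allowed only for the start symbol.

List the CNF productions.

T1 → 1; T0 → 0; S → 0; A → 1; B → 0; S → T1 X0; X0 → T0 A; A → S T0; A → T1 A; B → T1 B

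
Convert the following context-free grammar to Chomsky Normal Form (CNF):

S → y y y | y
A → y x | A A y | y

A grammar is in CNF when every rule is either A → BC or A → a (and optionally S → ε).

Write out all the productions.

TY → y; S → y; TX → x; A → y; S → TY X0; X0 → TY TY; A → TY TX; A → A X1; X1 → A TY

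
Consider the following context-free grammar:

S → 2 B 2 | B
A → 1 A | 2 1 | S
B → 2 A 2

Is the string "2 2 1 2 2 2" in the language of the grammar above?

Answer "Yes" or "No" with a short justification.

No - no valid derivation exists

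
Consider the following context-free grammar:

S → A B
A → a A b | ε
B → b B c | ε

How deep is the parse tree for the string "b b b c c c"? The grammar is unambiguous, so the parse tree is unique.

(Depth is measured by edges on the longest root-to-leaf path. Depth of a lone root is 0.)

5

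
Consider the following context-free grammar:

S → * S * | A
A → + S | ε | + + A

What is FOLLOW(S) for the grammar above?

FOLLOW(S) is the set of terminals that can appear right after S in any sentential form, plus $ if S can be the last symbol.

We compute FOLLOW(S) using the standard algorithm.
FOLLOW(S) starts with {$}.
FIRST(A) = {+, ε}
FIRST(S) = {*, +, ε}
FOLLOW(A) = {$, *}
FOLLOW(S) = {$, *}
Therefore, FOLLOW(S) = {$, *}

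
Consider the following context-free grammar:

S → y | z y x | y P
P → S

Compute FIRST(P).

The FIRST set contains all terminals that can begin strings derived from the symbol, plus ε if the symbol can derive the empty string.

We compute FIRST(P) using the standard algorithm.
FIRST(P) = {y, z}
FIRST(S) = {y, z}
Therefore, FIRST(P) = {y, z}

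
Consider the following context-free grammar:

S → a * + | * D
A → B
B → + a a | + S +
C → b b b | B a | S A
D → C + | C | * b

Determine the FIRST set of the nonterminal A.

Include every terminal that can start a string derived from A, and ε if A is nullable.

We compute FIRST(A) using the standard algorithm.
FIRST(A) = {+}
FIRST(B) = {+}
FIRST(C) = {*, +, a, b}
FIRST(D) = {*, +, a, b}
FIRST(S) = {*, a}
Therefore, FIRST(A) = {+}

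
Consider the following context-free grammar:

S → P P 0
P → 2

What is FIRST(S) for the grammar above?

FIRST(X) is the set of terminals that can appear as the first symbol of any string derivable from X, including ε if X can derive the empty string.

We compute FIRST(S) using the standard algorithm.
FIRST(P) = {2}
FIRST(S) = {2}
Therefore, FIRST(S) = {2}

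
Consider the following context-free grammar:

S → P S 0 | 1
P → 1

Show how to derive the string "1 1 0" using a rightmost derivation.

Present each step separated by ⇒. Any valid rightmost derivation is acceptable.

S ⇒ P S 0 ⇒ P 1 0 ⇒ 1 1 0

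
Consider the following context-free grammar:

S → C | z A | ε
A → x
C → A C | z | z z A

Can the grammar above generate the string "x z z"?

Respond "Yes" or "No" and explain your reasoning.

No - no valid derivation exists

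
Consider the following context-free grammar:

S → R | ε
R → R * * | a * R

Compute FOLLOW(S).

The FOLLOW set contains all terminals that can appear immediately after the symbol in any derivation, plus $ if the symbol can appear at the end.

We compute FOLLOW(S) using the standard algorithm.
FOLLOW(S) starts with {$}.
FIRST(R) = {a}
FIRST(S) = {a, ε}
FOLLOW(R) = {$, *}
FOLLOW(S) = {$}
Therefore, FOLLOW(S) = {$}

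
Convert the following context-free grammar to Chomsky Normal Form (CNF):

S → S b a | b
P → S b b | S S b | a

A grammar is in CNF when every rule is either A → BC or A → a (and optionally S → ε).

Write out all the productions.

TB → b; TA → a; S → b; P → a; S → S X0; X0 → TB TA; P → S X1; X1 → TB TB; P → S X2; X2 → S TB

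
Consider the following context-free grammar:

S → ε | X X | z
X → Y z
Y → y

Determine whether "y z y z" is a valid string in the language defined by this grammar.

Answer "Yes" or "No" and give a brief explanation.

Yes - a valid derivation exists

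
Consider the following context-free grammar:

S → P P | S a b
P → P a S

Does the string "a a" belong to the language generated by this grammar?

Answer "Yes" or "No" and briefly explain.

No - no valid derivation exists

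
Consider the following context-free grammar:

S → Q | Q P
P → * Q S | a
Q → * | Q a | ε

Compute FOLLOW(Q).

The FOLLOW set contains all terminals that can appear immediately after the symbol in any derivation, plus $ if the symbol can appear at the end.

We compute FOLLOW(Q) using the standard algorithm.
FOLLOW(S) starts with {$}.
FIRST(P) = {*, a}
FIRST(Q) = {*, a, ε}
FIRST(S) = {*, a, ε}
FOLLOW(P) = {$}
FOLLOW(Q) = {$, *, a}
FOLLOW(S) = {$}
Therefore, FOLLOW(Q) = {$, *, a}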